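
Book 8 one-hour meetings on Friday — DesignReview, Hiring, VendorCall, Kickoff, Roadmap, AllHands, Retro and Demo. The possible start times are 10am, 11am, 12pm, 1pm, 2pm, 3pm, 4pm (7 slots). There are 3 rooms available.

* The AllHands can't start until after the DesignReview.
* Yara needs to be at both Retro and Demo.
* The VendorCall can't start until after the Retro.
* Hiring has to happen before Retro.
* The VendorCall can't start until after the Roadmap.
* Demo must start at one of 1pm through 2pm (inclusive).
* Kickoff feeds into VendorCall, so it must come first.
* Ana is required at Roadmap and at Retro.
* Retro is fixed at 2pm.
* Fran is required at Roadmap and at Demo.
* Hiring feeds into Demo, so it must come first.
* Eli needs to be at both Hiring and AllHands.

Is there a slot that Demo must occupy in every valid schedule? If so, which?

1pm

Demo's window is 1pm–2pm.
Retro is fixed at 2pm, and Demo can't share a slot with Retro.
So Demo must be 1pm.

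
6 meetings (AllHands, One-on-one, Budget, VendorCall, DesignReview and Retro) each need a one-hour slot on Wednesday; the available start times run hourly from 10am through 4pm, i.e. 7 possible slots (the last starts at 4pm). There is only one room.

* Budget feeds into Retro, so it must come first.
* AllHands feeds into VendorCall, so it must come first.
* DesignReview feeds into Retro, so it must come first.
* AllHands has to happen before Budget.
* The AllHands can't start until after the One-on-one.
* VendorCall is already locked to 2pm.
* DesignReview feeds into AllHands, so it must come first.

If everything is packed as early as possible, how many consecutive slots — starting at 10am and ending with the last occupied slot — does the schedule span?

The precedence chain requires at least 4 distinct slots.
With at most 1 per slot and 6 meetings, at least 6 slots are needed.
VendorCall can't be placed before 2pm — that is slot 5 counting from 10am — so the schedule must run through at least 5 slots.
6 works (last occupied slot: 3pm): for example DesignReview=10am, AllHands=12pm, One-on-one=11am, VendorCall=2pm, Budget=1pm, Retro=3pm.

6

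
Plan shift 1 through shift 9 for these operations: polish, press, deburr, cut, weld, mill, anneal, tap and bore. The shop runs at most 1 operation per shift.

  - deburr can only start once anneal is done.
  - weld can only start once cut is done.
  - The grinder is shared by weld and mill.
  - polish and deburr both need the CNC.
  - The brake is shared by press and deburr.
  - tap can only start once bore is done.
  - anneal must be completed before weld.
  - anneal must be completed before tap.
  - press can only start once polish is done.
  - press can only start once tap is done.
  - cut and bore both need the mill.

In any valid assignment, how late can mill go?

mill at shift 9 is achievable: anneal -> shift 1; cut -> shift 6; polish -> shift 4; weld -> shift 7; deburr -> shift 8; tap -> shift 3; mill -> shift 9; press -> shift 5; bore -> shift 2.

shift 9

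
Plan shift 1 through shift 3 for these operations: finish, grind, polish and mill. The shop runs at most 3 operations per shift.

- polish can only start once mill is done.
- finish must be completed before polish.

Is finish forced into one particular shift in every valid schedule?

finish can be shift 1 (e.g. mill -> shift 1; finish -> shift 1; grind -> shift 1; polish -> shift 2) or shift 2 (e.g. mill in shift 1, finish in shift 2, grind in shift 1, polish in shift 3).

No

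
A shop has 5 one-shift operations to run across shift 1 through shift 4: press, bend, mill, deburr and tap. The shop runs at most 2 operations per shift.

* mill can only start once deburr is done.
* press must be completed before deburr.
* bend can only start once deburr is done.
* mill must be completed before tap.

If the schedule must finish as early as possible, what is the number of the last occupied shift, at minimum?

The precedence chain requires at least 4 distinct shifts.
With at most 2 per shift and 5 operations, at least 3 shifts are needed.
4 works (last occupied shift: shift 4): for example tap -> shift 4, bend -> shift 3, mill -> shift 3, deburr -> shift 2, press -> shift 1.

4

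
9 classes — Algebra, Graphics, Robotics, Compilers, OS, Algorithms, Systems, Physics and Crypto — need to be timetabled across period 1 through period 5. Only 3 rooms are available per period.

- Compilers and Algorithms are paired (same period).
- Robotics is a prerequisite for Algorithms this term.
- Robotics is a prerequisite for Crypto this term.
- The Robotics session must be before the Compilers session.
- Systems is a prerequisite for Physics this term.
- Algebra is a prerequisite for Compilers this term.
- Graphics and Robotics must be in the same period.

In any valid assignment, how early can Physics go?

Precedence pushes Physics to at least period 2.
Physics at period 2 is achievable: Systems in period 1; Robotics in period 1; Physics in period 2; Crypto in period 2; OS in period 3; Algebra in period 2; Compilers in period 3; Algorithms in period 3; Graphics in period 1.

period 2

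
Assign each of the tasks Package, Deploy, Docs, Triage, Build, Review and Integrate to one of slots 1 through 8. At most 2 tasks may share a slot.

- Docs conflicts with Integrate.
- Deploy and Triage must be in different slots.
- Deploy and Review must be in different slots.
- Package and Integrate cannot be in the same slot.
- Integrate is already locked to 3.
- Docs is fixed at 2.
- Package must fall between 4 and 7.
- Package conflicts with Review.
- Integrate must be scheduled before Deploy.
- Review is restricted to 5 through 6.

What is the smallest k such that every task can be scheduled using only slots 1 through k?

The precedence chain requires at least 2 distinct slots.
With at most 2 per slot and 7 tasks, at least 4 slots are needed.
Review can't be placed before 5, so the schedule must run through at least slot 5.
5 works (last occupied slot: 5): for example Docs -> 2; Triage -> 1; Review -> 5; Deploy -> 4; Build -> 1; Integrate -> 3; Package -> 4.

5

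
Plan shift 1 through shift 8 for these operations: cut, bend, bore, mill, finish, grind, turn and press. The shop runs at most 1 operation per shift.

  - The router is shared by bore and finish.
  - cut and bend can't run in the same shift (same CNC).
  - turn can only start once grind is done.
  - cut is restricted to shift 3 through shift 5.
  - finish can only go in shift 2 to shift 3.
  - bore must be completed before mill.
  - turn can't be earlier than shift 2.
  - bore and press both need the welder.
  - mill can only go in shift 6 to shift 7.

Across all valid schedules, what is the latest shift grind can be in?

shift 7

Downstream work caps grind at shift 7.
grind at shift 7 is achievable: press=shift 5, turn=shift 8, bore=shift 1, finish=shift 2, grind=shift 7, cut=shift 3, bend=shift 4, mill=shift 6.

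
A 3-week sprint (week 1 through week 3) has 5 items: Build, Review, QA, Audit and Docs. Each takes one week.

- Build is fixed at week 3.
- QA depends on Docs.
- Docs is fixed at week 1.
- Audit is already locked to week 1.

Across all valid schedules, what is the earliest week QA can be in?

Precedence pushes QA to at least week 2.
QA at week 2 is achievable: Review in week 1; Docs in week 1; QA in week 2; Build in week 3; Audit in week 1.

week 2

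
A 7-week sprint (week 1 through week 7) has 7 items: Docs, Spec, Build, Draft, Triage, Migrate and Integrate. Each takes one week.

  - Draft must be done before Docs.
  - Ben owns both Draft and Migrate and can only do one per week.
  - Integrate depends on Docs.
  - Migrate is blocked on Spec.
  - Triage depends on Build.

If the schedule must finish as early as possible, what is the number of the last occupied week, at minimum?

The precedence chain requires at least 3 distinct weeks.
3 works (last occupied week: week 3): for example Triage in week 2, Draft in week 1, Migrate in week 2, Build in week 1, Integrate in week 3, Spec in week 1, Docs in week 2.

week 3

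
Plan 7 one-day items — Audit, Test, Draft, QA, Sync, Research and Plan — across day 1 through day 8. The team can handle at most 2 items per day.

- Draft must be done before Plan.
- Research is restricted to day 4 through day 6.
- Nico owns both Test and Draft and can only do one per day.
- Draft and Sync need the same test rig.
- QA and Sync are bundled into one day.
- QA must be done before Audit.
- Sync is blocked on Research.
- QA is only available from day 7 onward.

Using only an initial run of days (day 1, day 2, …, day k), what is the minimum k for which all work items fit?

The precedence chain requires at least 3 distinct days.
With at most 2 per day and 7 work items, at least 4 days are needed.
Propagating the time windows through the other constraints, Audit can't land before day 8, so the schedule must run through at least day 8.
8 works (last occupied day: day 8): for example Audit -> day 8; QA -> day 7; Draft -> day 1; Research -> day 4; Plan -> day 2; Test -> day 2; Sync -> day 7.

8 days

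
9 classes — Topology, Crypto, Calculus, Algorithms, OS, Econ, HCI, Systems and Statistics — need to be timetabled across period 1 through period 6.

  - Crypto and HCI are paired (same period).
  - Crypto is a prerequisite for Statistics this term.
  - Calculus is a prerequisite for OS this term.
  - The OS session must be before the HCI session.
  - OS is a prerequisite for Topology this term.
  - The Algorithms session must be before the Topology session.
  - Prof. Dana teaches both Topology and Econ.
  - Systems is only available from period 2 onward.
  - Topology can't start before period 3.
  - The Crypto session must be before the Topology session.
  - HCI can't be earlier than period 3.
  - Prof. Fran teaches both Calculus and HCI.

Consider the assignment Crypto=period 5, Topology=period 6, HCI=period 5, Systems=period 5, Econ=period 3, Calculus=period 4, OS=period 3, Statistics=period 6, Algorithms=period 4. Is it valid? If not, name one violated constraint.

Systems is only available from period 2 onward — holds.
The Crypto session must be before the Topology session — holds.
Prof. Dana teaches both Topology and Econ — holds.
HCI can't be earlier than period 3 — holds.
Crypto is a prerequisite for Statistics this term — holds.
Crypto and HCI are paired (same period) — holds.
Prof. Fran teaches both Calculus and HCI — holds.
The OS session must be before the HCI session — holds.
Topology can't start before period 3 — holds.
The Algorithms session must be before the Topology session — holds.
OS is a prerequisite for Topology this term — holds.
Calculus is a prerequisite for OS this term — violated.

No. Calculus is a prerequisite for OS this term is not satisfied.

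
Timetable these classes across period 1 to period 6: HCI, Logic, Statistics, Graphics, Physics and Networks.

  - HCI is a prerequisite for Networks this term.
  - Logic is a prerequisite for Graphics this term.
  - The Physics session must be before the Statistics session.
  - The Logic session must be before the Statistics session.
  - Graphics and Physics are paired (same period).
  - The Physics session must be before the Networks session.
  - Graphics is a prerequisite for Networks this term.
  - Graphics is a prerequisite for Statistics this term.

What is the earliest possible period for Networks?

Precedence pushes Networks to at least period 3.
Networks at period 3 is achievable: Physics in period 2, Graphics in period 2, HCI in period 1, Logic in period 1, Statistics in period 3, Networks in period 3.

period 3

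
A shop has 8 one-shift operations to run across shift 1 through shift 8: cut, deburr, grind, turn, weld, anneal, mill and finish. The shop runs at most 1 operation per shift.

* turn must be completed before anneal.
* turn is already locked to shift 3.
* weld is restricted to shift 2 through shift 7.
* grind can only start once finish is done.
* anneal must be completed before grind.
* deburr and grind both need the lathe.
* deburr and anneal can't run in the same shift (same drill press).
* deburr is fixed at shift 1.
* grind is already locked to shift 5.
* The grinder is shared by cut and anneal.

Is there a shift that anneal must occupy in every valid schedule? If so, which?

turn is fixed at shift 3 and must come before anneal, so anneal is at least shift 4.
grind is fixed at shift 5 and must come after anneal, so anneal is at most shift 4.
So anneal must be shift 4.

shift 4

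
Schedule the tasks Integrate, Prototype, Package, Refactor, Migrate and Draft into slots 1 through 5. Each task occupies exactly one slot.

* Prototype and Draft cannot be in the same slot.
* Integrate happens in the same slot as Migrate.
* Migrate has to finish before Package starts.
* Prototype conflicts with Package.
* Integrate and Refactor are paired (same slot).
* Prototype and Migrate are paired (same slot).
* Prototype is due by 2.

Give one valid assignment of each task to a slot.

Refactor -> 1; Package -> 2; Migrate -> 1; Draft -> 2; Prototype -> 1; Integrate -> 1

Checking: Migrate(1) before Package(2); Prototype(1) != Package(2); Prototype(1) != Draft(2); Integrate = Migrate = 1; Prototype = Migrate = 1; Integrate = Refactor = 1; Prototype=1 in [1,2].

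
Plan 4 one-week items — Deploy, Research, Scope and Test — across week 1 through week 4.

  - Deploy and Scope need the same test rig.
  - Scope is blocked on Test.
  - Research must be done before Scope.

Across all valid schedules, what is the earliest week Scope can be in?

Precedence pushes Scope to at least week 2.
Scope at week 2 is achievable: Scope=week 2, Research=week 1, Deploy=week 1, Test=week 1.

week 2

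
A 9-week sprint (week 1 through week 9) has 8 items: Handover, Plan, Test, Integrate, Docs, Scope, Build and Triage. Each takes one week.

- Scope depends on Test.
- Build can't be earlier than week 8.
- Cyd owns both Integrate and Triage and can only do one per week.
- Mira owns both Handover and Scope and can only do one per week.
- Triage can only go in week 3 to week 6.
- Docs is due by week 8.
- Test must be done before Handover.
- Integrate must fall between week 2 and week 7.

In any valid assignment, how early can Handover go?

Precedence pushes Handover to at least week 2.
Handover at week 2 is achievable: Scope in week 3, Plan in week 1, Build in week 8, Docs in week 1, Triage in week 3, Test in week 1, Integrate in week 2, Handover in week 2.

week 2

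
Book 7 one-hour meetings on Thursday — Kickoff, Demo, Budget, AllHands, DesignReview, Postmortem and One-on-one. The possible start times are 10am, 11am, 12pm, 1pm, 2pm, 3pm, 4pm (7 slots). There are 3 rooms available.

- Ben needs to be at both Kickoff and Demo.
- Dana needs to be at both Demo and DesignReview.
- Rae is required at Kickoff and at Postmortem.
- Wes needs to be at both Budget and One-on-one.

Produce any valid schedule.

AllHands in 10am, DesignReview in 12pm, Demo in 11am, Kickoff in 10am, One-on-one in 11am, Postmortem in 11am, Budget in 10am

Checking: Kickoff(10am) != Demo(11am); Budget(10am) != One-on-one(11am); Demo(11am) != DesignReview(12pm); Kickoff(10am) != Postmortem(11am); max 3 per slot (cap 3).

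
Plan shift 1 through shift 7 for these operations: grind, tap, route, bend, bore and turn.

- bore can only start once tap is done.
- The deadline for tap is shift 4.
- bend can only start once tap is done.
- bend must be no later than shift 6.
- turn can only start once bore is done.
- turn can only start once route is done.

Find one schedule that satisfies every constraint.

grind=shift 1; route=shift 1; tap=shift 1; bore=shift 2; turn=shift 3; bend=shift 2

Checking: route(shift 1) before turn(shift 3); bore(shift 2) before turn(shift 3); tap(shift 1) before bend(shift 2); tap(shift 1) before bore(shift 2); bend=shift 2 in [shift 1,shift 6]; tap=shift 1 in [shift 1,shift 4].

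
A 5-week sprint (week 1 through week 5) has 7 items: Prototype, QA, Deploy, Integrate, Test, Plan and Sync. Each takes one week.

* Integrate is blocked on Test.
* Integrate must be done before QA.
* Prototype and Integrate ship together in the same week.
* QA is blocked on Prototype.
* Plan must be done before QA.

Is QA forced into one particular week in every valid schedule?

No

QA can be week 3 (e.g. QA=week 3, Plan=week 1, Prototype=week 2, Test=week 1, Integrate=week 2, Sync=week 1, Deploy=week 1) or week 4 (e.g. Prototype=week 2, Integrate=week 2, Plan=week 1, Sync=week 1, QA=week 4, Test=week 1, Deploy=week 1).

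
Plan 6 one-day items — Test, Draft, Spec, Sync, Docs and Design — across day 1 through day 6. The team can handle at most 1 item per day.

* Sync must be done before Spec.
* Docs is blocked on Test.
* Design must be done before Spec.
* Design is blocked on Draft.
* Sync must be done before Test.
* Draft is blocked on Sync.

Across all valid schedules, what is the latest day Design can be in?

Precedence pushes Design to at least day 3; downstream work caps Design at day 5.
Design at day 5 is achievable: Docs=day 4; Test=day 2; Design=day 5; Draft=day 3; Sync=day 1; Spec=day 6.

day 5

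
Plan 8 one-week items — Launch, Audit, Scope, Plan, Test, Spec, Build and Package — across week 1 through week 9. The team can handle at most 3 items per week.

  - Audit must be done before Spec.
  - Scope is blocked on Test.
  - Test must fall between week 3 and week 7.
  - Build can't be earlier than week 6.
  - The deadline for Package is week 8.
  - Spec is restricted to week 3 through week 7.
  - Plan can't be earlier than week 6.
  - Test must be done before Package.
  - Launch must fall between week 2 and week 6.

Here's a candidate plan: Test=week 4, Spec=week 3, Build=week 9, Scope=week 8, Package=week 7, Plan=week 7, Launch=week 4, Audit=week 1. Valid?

Scope is blocked on Test — holds.
Launch must fall between week 2 and week 6 — holds.
Spec is restricted to week 3 through week 7 — holds.
Test must be done before Package — holds.
Build can't be earlier than week 6 — holds.
The deadline for Package is week 8 — holds.
Test must fall between week 3 and week 7 — holds.
Audit must be done before Spec — holds.
The team can handle at most 3 items per week — holds.
Plan can't be earlier than week 6 — holds.

Yes, all constraints hold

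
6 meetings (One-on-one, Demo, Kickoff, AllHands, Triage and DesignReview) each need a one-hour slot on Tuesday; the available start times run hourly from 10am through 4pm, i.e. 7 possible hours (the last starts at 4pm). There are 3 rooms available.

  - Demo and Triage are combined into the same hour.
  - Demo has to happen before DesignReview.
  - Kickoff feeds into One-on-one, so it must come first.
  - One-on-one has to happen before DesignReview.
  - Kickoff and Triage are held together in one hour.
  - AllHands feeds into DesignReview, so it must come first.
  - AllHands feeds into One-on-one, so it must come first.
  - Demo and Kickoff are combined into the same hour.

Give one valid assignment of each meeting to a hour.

Demo=11am, DesignReview=1pm, AllHands=10am, One-on-one=12pm, Triage=11am, Kickoff=11am

Checking: One-on-one(12pm) before DesignReview(1pm); Kickoff(11am) before One-on-one(12pm); AllHands(10am) before One-on-one(12pm); Demo(11am) before DesignReview(1pm); AllHands(10am) before DesignReview(1pm); Demo = Kickoff = 11am; Demo = Triage = 11am; Kickoff = Triage = 11am; max 3 per hour (cap 3).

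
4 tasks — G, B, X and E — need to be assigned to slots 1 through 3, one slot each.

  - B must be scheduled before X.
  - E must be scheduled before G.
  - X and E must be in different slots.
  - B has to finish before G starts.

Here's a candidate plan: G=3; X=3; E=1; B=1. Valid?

Yes, all constraints hold

E must be scheduled before G — holds.
X and E must be in different slots — holds.
B has to finish before G starts — holds.
B must be scheduled before X — holds.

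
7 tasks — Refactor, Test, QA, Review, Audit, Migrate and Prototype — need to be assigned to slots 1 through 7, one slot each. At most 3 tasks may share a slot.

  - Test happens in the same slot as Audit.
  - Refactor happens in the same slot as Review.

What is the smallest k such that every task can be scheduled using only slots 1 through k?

With at most 3 per slot and 7 tasks, at least 3 slots are needed.
3 works (last occupied slot: 3): for example Refactor -> 1; Migrate -> 2; Review -> 1; Prototype -> 3; Audit -> 2; Test -> 2; QA -> 1.

3 slots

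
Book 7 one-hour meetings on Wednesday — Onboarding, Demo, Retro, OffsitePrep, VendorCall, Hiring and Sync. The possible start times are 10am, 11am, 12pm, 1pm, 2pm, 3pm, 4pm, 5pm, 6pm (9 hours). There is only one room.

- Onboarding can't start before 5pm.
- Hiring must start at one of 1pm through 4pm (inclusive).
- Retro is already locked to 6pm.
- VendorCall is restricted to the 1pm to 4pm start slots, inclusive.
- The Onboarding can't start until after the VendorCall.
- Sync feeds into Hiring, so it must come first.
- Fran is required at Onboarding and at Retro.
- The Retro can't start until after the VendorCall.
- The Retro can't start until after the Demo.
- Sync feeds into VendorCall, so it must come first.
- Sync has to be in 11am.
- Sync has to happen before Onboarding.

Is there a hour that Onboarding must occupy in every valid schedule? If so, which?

5pm

Onboarding's window is 5pm–6pm.
Retro is fixed at 6pm, and Onboarding can't share a hour with Retro.
So Onboarding must be 5pm.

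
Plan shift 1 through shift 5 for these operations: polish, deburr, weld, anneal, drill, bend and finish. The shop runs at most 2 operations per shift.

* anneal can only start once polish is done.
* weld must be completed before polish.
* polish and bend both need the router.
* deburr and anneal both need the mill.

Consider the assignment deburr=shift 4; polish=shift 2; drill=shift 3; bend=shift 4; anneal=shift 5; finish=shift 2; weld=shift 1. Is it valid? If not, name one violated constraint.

Yes

deburr and anneal both need the mill — holds.
polish and bend both need the router — holds.
weld must be completed before polish — holds.
The shop runs at most 2 operations per shift — holds.
anneal can only start once polish is done — holds.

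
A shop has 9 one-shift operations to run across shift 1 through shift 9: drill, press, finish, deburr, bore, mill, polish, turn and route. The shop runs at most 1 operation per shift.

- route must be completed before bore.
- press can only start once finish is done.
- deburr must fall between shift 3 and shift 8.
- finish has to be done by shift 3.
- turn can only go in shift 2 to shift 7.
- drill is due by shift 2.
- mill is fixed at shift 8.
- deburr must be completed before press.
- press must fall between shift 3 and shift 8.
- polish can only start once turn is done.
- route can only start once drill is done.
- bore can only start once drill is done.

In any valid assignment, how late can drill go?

Drill's own window allows nothing later than shift 2.
drill at shift 2 is achievable: turn -> shift 5, press -> shift 4, bore -> shift 7, deburr -> shift 3, drill -> shift 2, polish -> shift 9, route -> shift 6, finish -> shift 1, mill -> shift 8.

shift 2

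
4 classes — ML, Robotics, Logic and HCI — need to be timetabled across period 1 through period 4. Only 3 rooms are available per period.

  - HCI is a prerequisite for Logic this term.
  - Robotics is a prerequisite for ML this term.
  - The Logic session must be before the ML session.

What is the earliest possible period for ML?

Precedence pushes ML to at least period 3.
ML at period 3 is achievable: HCI=period 1; Robotics=period 1; ML=period 3; Logic=period 2.

period 3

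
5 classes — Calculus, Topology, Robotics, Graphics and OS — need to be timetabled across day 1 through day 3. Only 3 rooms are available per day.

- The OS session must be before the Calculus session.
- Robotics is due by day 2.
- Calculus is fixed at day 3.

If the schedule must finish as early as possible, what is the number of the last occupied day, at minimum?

3

The precedence chain requires at least 2 distinct days.
With at most 3 per day and 5 classes, at least 2 days are needed.
Calculus can't be placed before day 3, so the schedule must run through at least day 3.
3 works (last occupied day: day 3): for example Topology -> day 1; OS -> day 1; Robotics -> day 1; Graphics -> day 2; Calculus -> day 3.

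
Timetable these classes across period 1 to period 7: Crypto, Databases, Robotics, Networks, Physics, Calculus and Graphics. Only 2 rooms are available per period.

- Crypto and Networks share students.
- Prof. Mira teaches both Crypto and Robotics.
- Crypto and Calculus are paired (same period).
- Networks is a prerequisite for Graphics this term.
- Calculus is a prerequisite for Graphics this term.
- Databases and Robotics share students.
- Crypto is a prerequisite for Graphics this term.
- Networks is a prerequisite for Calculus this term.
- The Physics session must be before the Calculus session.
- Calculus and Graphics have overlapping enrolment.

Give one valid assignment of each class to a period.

Calculus=period 2; Physics=period 1; Graphics=period 3; Crypto=period 2; Networks=period 1; Databases=period 3; Robotics=period 4

Checking: Networks(period 1) before Calculus(period 2); Physics(period 1) before Calculus(period 2); Networks(period 1) before Graphics(period 3); Calculus(period 2) before Graphics(period 3); Crypto(period 2) before Graphics(period 3); Crypto(period 2) != Networks(period 1); Calculus(period 2) != Graphics(period 3); Databases(period 3) != Robotics(period 4); Crypto(period 2) != Robotics(period 4); Crypto = Calculus = period 2; max 2 per period (cap 2).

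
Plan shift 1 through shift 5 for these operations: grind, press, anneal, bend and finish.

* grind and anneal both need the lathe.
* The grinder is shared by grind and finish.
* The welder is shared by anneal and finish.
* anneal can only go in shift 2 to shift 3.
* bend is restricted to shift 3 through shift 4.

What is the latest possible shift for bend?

shift 4

Bend is available from shift 3; bend's own window allows nothing later than shift 4.
bend at shift 4 is achievable: finish in shift 3; anneal in shift 2; press in shift 1; bend in shift 4; grind in shift 1.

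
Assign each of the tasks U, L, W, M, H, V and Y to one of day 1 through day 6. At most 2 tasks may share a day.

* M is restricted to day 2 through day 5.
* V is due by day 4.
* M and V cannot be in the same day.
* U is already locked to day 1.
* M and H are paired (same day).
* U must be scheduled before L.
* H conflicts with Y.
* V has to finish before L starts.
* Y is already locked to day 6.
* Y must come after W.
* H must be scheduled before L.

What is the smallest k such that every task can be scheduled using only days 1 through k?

The precedence chain requires at least 2 distinct days.
With at most 2 per day and 7 tasks, at least 4 days are needed.
Y can't be placed before day 6, so the schedule must run through at least day 6.
6 works (last occupied day: day 6): for example V in day 1, W in day 3, M in day 2, Y in day 6, U in day 1, L in day 3, H in day 2.

6 days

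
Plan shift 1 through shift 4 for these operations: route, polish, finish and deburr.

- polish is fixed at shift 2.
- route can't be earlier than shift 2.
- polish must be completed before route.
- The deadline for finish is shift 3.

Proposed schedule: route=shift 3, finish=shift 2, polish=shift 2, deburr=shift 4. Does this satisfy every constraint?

Valid

route can't be earlier than shift 2 — holds.
polish must be completed before route — holds.
The deadline for finish is shift 3 — holds.
polish is fixed at shift 2 — holds.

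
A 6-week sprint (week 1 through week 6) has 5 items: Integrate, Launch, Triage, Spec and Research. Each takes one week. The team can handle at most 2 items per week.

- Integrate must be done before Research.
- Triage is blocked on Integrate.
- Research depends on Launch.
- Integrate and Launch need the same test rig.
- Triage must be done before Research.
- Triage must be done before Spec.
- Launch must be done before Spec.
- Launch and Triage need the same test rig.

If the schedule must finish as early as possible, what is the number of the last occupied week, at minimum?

The precedence chain requires at least 3 distinct weeks.
With at most 2 per week and 5 tasks, at least 3 weeks are needed.
Could 3 weeks be enough, i.e. nothing placed later than week 3? No: Research must come after Triage (at week 1 or later) → {week 2, week 3}; Triage must come before Research (at week 3 or earlier) → {week 1, week 2}; Spec must come after Launch (at week 1 or later) → {week 2, week 3}; Launch must come before Spec (at week 3 or earlier) → {week 1, week 2}; Integrate must come before Research (at week 3 or earlier) → {week 1, week 2}; Triage must come after Integrate (at week 1 or later) → {week 2}; Integrate must come before Triage (at week 2 or earlier) → {week 1}; Launch can't share with Triage (week 2) → {week 1}; Launch can't share with Integrate (week 1) → nothing is left.
So 3 weeks is not enough.
4 works (last occupied week: week 4): for example Launch in week 3, Triage in week 2, Spec in week 4, Integrate in week 1, Research in week 4.

week 4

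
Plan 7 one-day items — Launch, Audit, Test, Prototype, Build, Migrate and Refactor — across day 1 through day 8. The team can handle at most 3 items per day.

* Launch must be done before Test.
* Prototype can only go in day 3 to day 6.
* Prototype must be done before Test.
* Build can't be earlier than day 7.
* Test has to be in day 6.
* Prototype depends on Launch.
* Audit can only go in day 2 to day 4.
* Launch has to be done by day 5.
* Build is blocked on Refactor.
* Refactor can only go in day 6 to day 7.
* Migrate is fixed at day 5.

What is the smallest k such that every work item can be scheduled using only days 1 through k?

7

The precedence chain requires at least 3 distinct days.
With at most 3 per day and 7 work items, at least 3 days are needed.
Build can't be placed before day 7, so the schedule must run through at least day 7.
7 works (last occupied day: day 7): for example Launch -> day 1, Migrate -> day 5, Refactor -> day 6, Audit -> day 2, Build -> day 7, Prototype -> day 3, Test -> day 6.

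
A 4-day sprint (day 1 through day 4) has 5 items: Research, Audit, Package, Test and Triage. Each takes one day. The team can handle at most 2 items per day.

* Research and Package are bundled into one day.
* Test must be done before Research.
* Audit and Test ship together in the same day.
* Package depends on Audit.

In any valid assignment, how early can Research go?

day 2

Precedence pushes Research to at least day 2.
Research at day 2 is achievable: Test=day 1; Package=day 2; Audit=day 1; Research=day 2; Triage=day 3.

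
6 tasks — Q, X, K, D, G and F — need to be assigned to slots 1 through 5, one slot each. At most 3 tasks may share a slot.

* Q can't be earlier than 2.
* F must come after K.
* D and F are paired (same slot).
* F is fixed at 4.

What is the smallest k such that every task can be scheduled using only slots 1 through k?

The precedence chain requires at least 2 distinct slots.
With at most 3 per slot and 6 tasks, at least 2 slots are needed.
F can't be placed before 4, so the schedule must run through at least slot 4.
4 works (last occupied slot: 4): for example D -> 4, F -> 4, X -> 1, K -> 1, G -> 1, Q -> 2.

4 slots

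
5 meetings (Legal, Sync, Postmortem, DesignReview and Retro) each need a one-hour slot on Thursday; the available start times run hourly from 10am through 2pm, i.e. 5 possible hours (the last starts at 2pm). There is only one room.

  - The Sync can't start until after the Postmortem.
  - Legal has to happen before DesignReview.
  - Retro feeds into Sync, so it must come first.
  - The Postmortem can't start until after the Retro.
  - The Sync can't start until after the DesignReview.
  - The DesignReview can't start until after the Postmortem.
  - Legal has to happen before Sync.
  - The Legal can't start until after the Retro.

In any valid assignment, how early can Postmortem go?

11am

Precedence pushes Postmortem to at least 11am; downstream work caps Postmortem at 12pm.
Postmortem at 11am is achievable: Legal in 12pm, Sync in 2pm, Retro in 10am, Postmortem in 11am, DesignReview in 1pm.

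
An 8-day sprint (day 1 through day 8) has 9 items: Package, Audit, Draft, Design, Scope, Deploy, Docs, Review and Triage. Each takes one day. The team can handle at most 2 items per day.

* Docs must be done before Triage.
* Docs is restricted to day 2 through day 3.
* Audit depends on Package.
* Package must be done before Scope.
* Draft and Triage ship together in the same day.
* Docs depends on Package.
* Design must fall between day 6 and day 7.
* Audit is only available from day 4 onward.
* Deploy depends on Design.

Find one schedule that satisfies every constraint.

Scope -> day 2; Package -> day 1; Deploy -> day 7; Audit -> day 4; Draft -> day 3; Triage -> day 3; Docs -> day 2; Design -> day 6; Review -> day 1

Checking: Design(day 6) before Deploy(day 7); Package(day 1) before Docs(day 2); Package(day 1) before Audit(day 4); Package(day 1) before Scope(day 2); Docs(day 2) before Triage(day 3); Draft = Triage = day 3; Docs=day 2 in [day 2,day 3]; Audit=day 4 in [day 4,day 8]; Design=day 6 in [day 6,day 7]; max 2 per day (cap 2).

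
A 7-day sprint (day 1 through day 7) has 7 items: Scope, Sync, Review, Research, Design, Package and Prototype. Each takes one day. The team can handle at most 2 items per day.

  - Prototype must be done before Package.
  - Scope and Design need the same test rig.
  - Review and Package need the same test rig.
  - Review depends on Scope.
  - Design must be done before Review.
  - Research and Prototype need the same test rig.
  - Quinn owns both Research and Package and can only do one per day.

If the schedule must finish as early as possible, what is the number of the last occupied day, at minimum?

The precedence chain requires at least 2 distinct days.
With at most 2 per day and 7 work items, at least 4 days are needed.
4 works (last occupied day: day 4): for example Design=day 2; Scope=day 1; Sync=day 3; Review=day 3; Prototype=day 1; Package=day 2; Research=day 4.

day 4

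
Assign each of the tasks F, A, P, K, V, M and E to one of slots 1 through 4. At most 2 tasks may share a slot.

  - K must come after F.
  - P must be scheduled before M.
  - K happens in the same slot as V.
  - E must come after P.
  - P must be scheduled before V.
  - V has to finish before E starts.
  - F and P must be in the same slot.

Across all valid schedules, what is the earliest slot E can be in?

3

Precedence pushes E to at least 3.
E at 3 is achievable: K -> 2; F -> 1; E -> 3; V -> 2; M -> 3; P -> 1; A -> 4.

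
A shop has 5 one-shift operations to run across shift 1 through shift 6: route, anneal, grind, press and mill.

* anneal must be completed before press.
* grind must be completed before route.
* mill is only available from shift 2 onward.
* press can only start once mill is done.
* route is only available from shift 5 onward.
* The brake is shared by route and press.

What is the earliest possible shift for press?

shift 3

Precedence pushes press to at least shift 3.
press at shift 3 is achievable: mill -> shift 2, anneal -> shift 1, route -> shift 5, grind -> shift 1, press -> shift 3.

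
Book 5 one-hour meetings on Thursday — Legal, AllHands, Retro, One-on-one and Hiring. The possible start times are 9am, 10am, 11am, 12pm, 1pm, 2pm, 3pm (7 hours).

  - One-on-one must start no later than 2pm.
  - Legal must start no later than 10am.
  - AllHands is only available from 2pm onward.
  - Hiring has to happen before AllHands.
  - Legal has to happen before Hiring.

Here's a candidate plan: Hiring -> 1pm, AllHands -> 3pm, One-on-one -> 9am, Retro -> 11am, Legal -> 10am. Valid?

Legal must start no later than 10am — holds.
Legal has to happen before Hiring — holds.
One-on-one must start no later than 2pm — holds.
Hiring has to happen before AllHands — holds.
AllHands is only available from 2pm onward — holds.

Yes, all constraints hold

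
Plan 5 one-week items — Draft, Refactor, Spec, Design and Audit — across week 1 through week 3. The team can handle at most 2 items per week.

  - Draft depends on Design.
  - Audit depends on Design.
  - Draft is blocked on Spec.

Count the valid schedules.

13

Splitting on Draft: it can be week 2 (3), week 3 (10). Listing each branch's schedules as (Refactor, Spec, Design, Audit) by week number:
Draft=week 2: (2,1,1,3) (3,1,1,2) (3,1,1,3) — 3.
Draft=week 3: (1,1,2,3) (1,2,1,2) (1,2,1,3) (1,2,2,3) (2,1,1,2) (2,1,1,3) (2,1,2,3) (2,2,1,3) (3,1,1,2) (3,2,1,2) — 10.
Summing: 3 + 10 = 13.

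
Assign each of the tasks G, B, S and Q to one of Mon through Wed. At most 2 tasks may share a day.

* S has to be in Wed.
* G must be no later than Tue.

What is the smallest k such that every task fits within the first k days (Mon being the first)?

3 days

With at most 2 per day and 4 tasks, at least 2 days are needed.
S can't be placed before Wed — that is day 3 counting from Mon — so the schedule must run through at least 3 days.
3 works (last occupied day: Wed): for example B -> Mon, G -> Mon, S -> Wed, Q -> Tue.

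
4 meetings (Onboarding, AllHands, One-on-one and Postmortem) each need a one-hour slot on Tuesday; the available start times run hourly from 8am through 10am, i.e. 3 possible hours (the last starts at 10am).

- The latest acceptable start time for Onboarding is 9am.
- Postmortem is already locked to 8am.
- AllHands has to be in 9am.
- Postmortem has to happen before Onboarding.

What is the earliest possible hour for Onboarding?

9am

Precedence pushes Onboarding to at least 9am; Onboarding's own window allows nothing later than 9am.
Onboarding at 9am is achievable: AllHands in 9am, Onboarding in 9am, Postmortem in 8am, One-on-one in 8am.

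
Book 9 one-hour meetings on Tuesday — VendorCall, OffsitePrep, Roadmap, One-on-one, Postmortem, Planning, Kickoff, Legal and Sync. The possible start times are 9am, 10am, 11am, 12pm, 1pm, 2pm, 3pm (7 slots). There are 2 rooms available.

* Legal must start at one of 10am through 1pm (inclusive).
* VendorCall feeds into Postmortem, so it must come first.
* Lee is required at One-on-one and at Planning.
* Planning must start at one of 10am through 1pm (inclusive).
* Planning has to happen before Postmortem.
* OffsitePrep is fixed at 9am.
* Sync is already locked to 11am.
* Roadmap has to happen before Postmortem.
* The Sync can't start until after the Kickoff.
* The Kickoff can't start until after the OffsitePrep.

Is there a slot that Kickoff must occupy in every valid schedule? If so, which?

OffsitePrep is fixed at 9am and must come before Kickoff, so Kickoff is at least 10am.
Sync is fixed at 11am and must come after Kickoff, so Kickoff is at most 10am.
So Kickoff must be 10am.

10am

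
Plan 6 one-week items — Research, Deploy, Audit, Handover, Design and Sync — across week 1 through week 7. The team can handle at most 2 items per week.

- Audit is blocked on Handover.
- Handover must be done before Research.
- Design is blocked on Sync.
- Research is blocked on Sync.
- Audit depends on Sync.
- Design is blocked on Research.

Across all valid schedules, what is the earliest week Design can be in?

week 3

Precedence pushes Design to at least week 3.
Design at week 3 is achievable: Deploy in week 3, Design in week 3, Sync in week 1, Audit in week 2, Handover in week 1, Research in week 2.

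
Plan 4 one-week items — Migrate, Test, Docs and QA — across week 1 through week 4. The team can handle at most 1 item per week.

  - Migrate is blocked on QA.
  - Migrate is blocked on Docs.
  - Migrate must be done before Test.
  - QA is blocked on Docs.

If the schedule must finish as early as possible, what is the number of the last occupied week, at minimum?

The precedence chain requires at least 4 distinct weeks.
With at most 1 per week and 4 tasks, at least 4 weeks are needed.
4 works (last occupied week: week 4): for example Migrate in week 3; Docs in week 1; Test in week 4; QA in week 2.

4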